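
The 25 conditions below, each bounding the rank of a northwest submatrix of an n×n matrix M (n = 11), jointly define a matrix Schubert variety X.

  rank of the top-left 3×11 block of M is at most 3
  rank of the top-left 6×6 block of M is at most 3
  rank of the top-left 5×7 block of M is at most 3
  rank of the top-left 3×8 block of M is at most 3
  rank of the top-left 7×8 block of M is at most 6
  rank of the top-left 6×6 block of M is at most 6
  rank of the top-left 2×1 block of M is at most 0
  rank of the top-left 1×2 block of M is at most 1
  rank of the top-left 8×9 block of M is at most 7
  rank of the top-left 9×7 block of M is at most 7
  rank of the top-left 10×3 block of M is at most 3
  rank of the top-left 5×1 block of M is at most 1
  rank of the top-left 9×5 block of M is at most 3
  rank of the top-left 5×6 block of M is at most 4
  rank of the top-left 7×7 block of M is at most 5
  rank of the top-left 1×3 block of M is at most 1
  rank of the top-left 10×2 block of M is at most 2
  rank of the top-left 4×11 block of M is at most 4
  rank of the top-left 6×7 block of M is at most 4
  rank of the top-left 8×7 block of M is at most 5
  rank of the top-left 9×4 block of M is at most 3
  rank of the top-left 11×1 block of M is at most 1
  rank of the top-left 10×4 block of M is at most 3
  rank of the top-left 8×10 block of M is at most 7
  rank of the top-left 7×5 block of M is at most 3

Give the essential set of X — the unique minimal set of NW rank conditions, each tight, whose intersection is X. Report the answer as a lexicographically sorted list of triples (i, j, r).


Rank table r_w(11×11) implied by the 25 constraints:

  R[1]: 0 | 1 | 1 | 1 | 1 | 1 | 1 | 1 | 1 | 1 | 1
  R[2]: 0 | 1 | 2 | 2 | 2 | 2 | 2 | 2 | 2 | 2 | 2
  R[3]: 1 | 2 | 3 | 3 | 3 | 3 | 3 | 3 | 3 | 3 | 3
  R[4]: 1 | 2 | 3 | 3 | 3 | 3 | 3 | 4 | 4 | 4 | 4
  R[5]: 1 | 2 | 3 | 3 | 3 | 3 | 3 | 4 | 5 | 5 | 5
  R[6]: 1 | 2 | 3 | 3 | 3 | 3 | 4 | 5 | 6 | 6 | 6
  R[7]: 1 | 2 | 3 | 3 | 3 | 4 | 5 | 6 | 7 | 7 | 7
  R[8]: 1 | 2 | 3 | 3 | 3 | 4 | 5 | 6 | 7 | 7 | 8
  R[9]: 1 | 2 | 3 | 3 | 3 | 4 | 5 | 6 | 7 | 8 | 9
  R[10]: 1 | 2 | 3 | 3 | 4 | 5 | 6 | 7 | 8 | 9 | 10
  R[11]: 1 | 2 | 3 | 4 | 5 | 6 | 7 | 8 | 9 | 10 | 11

giving w = (2, 3, 1, 8, 9, 7, 6, 11, 10, 5, 4) via Δ²R.

D(w) has 21 cells with 6 SE-corners; essential set:

[(2, 1, 0), (5, 7, 3), (6, 6, 3), (8, 10, 7), (9, 5, 3), (10, 4, 3)]


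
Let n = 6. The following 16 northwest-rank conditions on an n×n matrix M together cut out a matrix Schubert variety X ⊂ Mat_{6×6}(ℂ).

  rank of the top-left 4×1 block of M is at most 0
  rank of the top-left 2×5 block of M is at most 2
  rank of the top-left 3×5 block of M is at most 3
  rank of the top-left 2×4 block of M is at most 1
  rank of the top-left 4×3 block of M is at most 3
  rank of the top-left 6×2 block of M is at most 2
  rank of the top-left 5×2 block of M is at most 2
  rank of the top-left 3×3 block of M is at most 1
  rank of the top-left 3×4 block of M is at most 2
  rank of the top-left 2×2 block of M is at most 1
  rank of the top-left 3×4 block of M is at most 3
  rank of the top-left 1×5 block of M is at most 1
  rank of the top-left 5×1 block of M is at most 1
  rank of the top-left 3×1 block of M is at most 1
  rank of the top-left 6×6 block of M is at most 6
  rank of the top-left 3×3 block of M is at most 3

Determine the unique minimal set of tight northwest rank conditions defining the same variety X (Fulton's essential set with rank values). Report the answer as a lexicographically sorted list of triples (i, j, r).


Reconstructing r_w from the 16 given conditions:

  0 1 1 1 1 1
  0 1 1 1 2 2
  0 1 1 2 3 3
  0 1 2 3 4 4
  1 2 3 4 5 5
  1 2 3 4 5 6

the unique w with this rank table is (2, 5, 4, 3, 1, 6).

Rothe diagram D(w) (7 cells), 3 SE-corners (essential conditions):

[(2, 4, 1), (3, 3, 1), (4, 1, 0)]


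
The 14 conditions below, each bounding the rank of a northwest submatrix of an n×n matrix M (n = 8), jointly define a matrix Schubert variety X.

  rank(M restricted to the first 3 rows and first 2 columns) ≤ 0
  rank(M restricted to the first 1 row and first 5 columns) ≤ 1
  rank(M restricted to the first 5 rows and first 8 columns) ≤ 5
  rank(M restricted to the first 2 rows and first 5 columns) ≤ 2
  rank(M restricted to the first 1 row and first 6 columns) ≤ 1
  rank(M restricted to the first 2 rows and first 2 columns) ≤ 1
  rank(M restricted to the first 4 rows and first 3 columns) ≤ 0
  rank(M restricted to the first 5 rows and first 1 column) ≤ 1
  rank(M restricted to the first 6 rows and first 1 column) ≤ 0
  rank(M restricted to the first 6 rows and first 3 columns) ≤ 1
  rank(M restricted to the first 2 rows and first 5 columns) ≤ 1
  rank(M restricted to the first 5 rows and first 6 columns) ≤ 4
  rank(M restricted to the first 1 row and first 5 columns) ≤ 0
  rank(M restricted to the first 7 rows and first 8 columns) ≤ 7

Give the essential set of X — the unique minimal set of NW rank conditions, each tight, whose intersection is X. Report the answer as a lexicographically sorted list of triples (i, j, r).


Rank table r_w(8×8) implied by the 14 constraints:

  row 1: 0 0 0 0 0 1 1 1
  row 2: 0 0 0 1 1 2 2 2
  row 3: 0 0 0 1 2 3 3 3
  row 4: 0 0 0 1 2 3 4 4
  row 5: 0 1 1 2 3 4 5 5
  row 6: 0 1 1 2 3 4 5 6
  row 7: 1 2 2 3 4 5 6 7
  row 8: 1 2 3 4 5 6 7 8

so w = (6, 4, 5, 7, 2, 8, 1, 3).

|D(w)|=17, |Ess(w)|=4:

[(1, 5, 0), (4, 3, 0), (6, 1, 0), (6, 3, 1)]


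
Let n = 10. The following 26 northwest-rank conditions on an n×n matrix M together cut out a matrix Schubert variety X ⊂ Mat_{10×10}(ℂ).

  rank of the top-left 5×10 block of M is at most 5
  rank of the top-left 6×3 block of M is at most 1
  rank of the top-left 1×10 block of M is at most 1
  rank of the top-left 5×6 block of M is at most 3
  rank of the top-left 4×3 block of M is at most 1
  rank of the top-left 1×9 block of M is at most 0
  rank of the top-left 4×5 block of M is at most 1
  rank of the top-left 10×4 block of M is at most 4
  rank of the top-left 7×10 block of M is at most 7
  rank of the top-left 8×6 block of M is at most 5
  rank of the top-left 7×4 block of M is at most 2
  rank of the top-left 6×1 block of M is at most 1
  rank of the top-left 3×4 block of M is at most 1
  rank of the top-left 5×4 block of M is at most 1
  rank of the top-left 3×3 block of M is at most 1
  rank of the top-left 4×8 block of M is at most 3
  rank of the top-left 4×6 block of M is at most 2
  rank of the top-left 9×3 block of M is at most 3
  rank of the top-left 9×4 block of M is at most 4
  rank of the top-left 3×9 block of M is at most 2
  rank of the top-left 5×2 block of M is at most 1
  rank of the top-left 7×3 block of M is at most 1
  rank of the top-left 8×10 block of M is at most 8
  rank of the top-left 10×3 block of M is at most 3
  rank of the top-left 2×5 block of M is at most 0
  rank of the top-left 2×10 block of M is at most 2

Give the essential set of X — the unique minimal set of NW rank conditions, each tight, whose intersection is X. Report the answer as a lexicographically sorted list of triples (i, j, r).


Propagating the 26 rank bounds to every northwest block:

  0  0  0  0  0  0  0  0  0  1
  0  0  0  0  0  1  1  1  1  2
  1  1  1  1  1  2  2  2  2  3
  1  1  1  1  1  2  3  3  3  4
  1  1  1  1  2  3  4  4  4  5
  1  1  1  2  3  4  5  5  5  6
  1  1  1  2  3  4  5  6  6  7
  1  2  2  3  4  5  6  7  7  8
  1  2  3  4  5  6  7  8  8  9
  1  2  3  4  5  6  7  8  9  10

so w = (10, 6, 1, 7, 5, 4, 8, 2, 3, 9).

Rothe diagram D(w) (25 cells), 5 SE-corners (essential conditions):

[(1, 9, 0), (2, 5, 0), (4, 5, 1), (5, 4, 1), (7, 3, 1)]


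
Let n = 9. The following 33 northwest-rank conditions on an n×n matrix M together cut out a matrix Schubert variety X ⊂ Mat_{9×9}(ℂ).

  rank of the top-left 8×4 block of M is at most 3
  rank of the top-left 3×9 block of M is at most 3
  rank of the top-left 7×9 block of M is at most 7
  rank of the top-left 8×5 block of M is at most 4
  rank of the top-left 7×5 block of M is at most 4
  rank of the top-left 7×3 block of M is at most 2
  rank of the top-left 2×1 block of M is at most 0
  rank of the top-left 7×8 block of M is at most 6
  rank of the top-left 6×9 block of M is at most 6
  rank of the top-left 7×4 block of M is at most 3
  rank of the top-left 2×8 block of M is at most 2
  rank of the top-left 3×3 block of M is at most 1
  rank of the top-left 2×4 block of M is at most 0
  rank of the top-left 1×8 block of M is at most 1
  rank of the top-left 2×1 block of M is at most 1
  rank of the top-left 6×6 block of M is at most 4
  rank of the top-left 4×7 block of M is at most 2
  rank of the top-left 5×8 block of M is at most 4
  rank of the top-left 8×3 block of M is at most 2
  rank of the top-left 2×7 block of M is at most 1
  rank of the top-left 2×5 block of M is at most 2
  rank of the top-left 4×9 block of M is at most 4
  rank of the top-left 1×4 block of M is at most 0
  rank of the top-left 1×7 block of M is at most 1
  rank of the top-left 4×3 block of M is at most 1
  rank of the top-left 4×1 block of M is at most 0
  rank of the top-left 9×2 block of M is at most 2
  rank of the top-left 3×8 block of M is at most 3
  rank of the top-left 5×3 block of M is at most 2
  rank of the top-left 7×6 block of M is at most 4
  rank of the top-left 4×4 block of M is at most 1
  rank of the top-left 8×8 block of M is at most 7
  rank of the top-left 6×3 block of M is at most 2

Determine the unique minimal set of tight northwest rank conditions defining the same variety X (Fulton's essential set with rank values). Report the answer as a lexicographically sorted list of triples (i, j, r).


Reconstructing r_w from the 33 given conditions:

  row 1: 0 | 0 | 0 | 0 | 1 | 1 | 1 | 1 | 1
  row 2: 0 | 0 | 0 | 0 | 1 | 1 | 1 | 2 | 2
  row 3: 0 | 1 | 1 | 1 | 2 | 2 | 2 | 3 | 3
  row 4: 0 | 1 | 1 | 1 | 2 | 2 | 2 | 3 | 4
  row 5: 1 | 2 | 2 | 2 | 3 | 3 | 3 | 4 | 5
  row 6: 1 | 2 | 2 | 3 | 4 | 4 | 4 | 5 | 6
  row 7: 1 | 2 | 2 | 3 | 4 | 4 | 5 | 6 | 7
  row 8: 1 | 2 | 2 | 3 | 4 | 5 | 6 | 7 | 8
  row 9: 1 | 2 | 3 | 4 | 5 | 6 | 7 | 8 | 9

hence w(1..9) = (5, 8, 2, 9, 1, 4, 7, 6, 3).

Fulton essential set (7 of the 20 Rothe cells):

[(2, 4, 0), (2, 7, 1), (4, 1, 0), (4, 4, 1), (4, 7, 2), (7, 6, 4), (8, 3, 2)]


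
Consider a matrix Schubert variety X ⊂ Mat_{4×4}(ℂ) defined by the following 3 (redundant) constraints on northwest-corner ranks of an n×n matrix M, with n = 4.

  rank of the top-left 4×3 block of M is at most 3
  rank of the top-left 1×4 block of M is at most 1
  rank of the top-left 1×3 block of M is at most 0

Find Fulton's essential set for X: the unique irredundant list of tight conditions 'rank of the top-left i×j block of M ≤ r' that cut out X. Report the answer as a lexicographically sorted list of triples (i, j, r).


Computing R[i][j] = min implied NW-rank bound (n=4, 3 conditions):

  0, 0, 0, 1
  1, 1, 1, 2
  1, 2, 2, 3
  1, 2, 3, 4

hence w(1..4) = (4, 1, 2, 3).

Fulton essential set (1 of the 3 Rothe cells):

[(1, 3, 0)]


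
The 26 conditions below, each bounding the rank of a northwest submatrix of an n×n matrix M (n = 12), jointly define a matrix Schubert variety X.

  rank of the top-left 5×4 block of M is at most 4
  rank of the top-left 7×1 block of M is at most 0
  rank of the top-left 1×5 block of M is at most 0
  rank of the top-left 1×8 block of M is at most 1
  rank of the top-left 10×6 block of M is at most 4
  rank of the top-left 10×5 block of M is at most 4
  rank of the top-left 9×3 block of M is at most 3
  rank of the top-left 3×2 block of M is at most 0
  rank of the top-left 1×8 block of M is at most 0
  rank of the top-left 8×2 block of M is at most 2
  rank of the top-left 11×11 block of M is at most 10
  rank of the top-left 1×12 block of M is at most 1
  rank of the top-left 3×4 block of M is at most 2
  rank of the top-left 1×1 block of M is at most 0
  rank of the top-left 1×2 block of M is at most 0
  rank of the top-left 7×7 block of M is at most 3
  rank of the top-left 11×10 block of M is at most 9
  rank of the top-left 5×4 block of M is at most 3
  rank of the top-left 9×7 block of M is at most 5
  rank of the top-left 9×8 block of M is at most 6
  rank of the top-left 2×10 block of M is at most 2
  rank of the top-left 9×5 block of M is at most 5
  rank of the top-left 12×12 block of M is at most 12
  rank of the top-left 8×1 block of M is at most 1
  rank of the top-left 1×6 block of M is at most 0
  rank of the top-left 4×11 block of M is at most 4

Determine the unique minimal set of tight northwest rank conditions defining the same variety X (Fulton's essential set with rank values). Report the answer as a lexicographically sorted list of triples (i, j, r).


Reconstructing r_w from the 26 given conditions:

  i=1: 0  0  0  0  0  0  0  0  1  1  1  1
  i=2: 0  0  1  1  1  1  1  1  2  2  2  2
  i=3: 0  0  1  2  2  2  2  2  3  3  3  3
  i=4: 0  1  2  3  3  3  3  3  4  4  4  4
  i=5: 0  1  2  3  3  3  3  4  5  5  5  5
  i=6: 0  1  2  3  3  3  3  4  5  6  6  6
  i=7: 0  1  2  3  3  3  3  4  5  6  7  7
  i=8: 1  2  3  4  4  4  4  5  6  7  8  8
  i=9: 1  2  3  4  4  4  5  6  7  8  9  9
  i=10: 1  2  3  4  4  4  5  6  7  8  9  10
  i=11: 1  2  3  4  5  5  6  7  8  9  10  11
  i=12: 1  2  3  4  5  6  7  8  9  10  11  12

giving w = (9, 3, 4, 2, 8, 10, 11, 1, 7, 12, 5, 6) via Δ²R.

5 SE-corners of the 29-cell Rothe diagram give Ess(w):

[(1, 8, 0), (3, 2, 0), (7, 1, 0), (7, 7, 3), (10, 6, 4)]


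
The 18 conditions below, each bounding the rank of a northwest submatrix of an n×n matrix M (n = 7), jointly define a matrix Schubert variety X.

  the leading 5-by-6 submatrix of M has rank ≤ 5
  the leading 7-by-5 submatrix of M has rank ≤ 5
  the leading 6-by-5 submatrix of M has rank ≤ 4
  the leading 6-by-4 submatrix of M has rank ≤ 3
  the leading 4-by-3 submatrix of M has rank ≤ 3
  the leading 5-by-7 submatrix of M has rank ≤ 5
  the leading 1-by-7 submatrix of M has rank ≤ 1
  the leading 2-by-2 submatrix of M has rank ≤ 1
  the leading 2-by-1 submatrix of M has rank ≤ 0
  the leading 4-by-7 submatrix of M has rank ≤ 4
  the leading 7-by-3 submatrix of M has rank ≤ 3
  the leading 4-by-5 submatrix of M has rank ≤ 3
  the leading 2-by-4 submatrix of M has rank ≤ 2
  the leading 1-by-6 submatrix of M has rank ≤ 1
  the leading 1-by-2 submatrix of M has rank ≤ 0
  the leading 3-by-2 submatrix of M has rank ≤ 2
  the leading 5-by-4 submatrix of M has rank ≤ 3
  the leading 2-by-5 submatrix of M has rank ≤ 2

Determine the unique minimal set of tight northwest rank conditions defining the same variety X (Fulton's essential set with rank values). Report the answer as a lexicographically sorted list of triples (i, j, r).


Recovering R(i,j) via the rank-extension bound from the 18 conditions:

  0  0  1  1  1  1  1
  0  1  2  2  2  2  2
  1  2  3  3  3  3  3
  1  2  3  3  3  4  4
  1  2  3  3  4  5  5
  1  2  3  3  4  5  6
  1  2  3  4  5  6  7

so w = (3, 2, 1, 6, 5, 7, 4).

4 SE-corners of the 7-cell Rothe diagram give Ess(w):

[(1, 2, 0), (2, 1, 0), (4, 5, 3), (6, 4, 3)]


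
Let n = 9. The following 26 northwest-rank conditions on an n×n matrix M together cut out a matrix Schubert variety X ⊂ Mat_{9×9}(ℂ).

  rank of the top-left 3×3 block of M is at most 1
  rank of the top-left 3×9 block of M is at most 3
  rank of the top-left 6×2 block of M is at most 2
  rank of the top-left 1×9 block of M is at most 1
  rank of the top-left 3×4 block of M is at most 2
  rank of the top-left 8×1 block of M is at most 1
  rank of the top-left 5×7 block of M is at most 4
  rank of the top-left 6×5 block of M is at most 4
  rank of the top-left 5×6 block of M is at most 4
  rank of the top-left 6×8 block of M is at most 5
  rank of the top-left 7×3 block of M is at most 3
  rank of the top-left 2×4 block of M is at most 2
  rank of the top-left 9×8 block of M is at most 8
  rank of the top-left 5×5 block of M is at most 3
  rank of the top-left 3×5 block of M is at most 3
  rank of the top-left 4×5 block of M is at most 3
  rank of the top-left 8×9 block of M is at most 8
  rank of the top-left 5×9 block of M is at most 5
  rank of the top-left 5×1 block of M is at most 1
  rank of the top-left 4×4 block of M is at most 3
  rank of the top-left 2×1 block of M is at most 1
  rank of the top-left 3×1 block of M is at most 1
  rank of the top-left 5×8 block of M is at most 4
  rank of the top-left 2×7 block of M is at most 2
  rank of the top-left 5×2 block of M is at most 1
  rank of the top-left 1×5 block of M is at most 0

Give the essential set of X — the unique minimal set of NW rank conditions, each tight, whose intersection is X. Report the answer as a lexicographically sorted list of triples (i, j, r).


Propagating the 26 rank bounds to every northwest block:

  R[1]: 0  0  0  0  0  1  1  1  1
  R[2]: 1  1  1  1  1  2  2  2  2
  R[3]: 1  1  1  2  2  3  3  3  3
  R[4]: 1  1  2  3  3  4  4  4  4
  R[5]: 1  1  2  3  3  4  4  4  5
  R[6]: 1  2  3  4  4  5  5  5  6
  R[7]: 1  2  3  4  5  6  6  6  7
  R[8]: 1  2  3  4  5  6  7  7  8
  R[9]: 1  2  3  4  5  6  7  8  9

so w = (6, 1, 4, 3, 9, 2, 5, 7, 8).

Rothe diagram D(w) (12 cells), 5 SE-corners (essential conditions):

[(1, 5, 0), (3, 3, 1), (5, 2, 1), (5, 5, 3), (5, 8, 4)]


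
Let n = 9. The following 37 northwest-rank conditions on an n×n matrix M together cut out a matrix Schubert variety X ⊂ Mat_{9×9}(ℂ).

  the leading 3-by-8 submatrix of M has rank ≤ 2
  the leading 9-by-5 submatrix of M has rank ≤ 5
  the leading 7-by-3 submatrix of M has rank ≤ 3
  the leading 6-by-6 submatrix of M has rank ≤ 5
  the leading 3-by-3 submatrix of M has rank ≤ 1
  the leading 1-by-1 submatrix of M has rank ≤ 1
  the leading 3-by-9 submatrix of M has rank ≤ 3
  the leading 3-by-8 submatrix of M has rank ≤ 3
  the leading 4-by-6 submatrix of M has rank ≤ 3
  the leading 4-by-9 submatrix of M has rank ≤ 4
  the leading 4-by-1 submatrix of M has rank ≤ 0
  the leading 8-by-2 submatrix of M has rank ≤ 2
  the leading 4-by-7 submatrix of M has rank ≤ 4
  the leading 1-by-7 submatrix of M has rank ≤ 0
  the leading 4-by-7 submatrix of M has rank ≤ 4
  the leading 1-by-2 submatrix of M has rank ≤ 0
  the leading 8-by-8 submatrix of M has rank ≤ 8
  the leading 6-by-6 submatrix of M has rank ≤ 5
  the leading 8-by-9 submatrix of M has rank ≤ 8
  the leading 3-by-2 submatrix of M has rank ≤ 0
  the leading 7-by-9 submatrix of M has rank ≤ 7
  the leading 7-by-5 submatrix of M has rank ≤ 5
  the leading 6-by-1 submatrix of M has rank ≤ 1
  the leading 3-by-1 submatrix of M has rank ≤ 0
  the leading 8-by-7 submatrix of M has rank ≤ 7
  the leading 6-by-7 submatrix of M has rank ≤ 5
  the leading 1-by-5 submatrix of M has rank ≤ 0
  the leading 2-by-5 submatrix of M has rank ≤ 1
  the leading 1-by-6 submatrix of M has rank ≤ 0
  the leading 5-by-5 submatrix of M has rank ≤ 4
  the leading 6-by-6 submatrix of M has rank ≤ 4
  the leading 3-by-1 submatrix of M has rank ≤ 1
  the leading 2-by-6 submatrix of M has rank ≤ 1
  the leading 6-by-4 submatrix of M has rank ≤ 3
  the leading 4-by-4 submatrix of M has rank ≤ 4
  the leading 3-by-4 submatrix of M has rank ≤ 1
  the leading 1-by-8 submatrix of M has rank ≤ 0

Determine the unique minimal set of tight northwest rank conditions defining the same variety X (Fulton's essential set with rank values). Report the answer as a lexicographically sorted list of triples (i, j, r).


The tightest implied rank at each (i,j), from the 37 conditions:

  i=1: 0 0 0 0 0 0 0 0 1
  i=2: 0 0 1 1 1 1 1 1 2
  i=3: 0 0 1 1 2 2 2 2 3
  i=4: 0 1 2 2 3 3 3 3 4
  i=5: 1 2 3 3 4 4 4 4 5
  i=6: 1 2 3 3 4 4 5 5 6
  i=7: 1 2 3 4 5 5 6 6 7
  i=8: 1 2 3 4 5 6 7 7 8
  i=9: 1 2 3 4 5 6 7 8 9

so w = (9, 3, 5, 2, 1, 7, 4, 6, 8).

Fulton essential set (6 of the 16 Rothe cells):

[(1, 8, 0), (3, 2, 0), (3, 4, 1), (4, 1, 0), (6, 4, 3), (6, 6, 4)]


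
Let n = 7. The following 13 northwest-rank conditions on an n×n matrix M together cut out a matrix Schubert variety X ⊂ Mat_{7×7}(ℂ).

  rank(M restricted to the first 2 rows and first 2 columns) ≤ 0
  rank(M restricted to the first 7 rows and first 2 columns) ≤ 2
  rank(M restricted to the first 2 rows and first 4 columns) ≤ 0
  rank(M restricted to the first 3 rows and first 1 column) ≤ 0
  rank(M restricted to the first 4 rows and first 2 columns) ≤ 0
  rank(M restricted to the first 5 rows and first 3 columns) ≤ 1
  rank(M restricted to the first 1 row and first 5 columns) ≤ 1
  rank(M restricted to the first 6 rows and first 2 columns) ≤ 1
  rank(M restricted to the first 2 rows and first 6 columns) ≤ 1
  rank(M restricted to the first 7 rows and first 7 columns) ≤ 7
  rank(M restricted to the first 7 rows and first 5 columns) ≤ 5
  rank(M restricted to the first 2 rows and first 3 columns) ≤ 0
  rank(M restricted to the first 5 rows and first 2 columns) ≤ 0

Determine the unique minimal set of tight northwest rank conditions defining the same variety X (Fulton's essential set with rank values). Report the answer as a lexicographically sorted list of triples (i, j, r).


Propagating the 13 rank bounds to every northwest block:

  0 0 0 0 1 1 1
  0 0 0 0 1 1 2
  0 0 1 1 2 2 3
  0 0 1 2 3 3 4
  0 0 1 2 3 4 5
  1 1 2 3 4 5 6
  1 2 3 4 5 6 7

the unique w with this rank table is (5, 7, 3, 4, 6, 1, 2).

|D(w)|=15, |Ess(w)|=3:

[(2, 4, 0), (2, 6, 1), (5, 2, 0)]


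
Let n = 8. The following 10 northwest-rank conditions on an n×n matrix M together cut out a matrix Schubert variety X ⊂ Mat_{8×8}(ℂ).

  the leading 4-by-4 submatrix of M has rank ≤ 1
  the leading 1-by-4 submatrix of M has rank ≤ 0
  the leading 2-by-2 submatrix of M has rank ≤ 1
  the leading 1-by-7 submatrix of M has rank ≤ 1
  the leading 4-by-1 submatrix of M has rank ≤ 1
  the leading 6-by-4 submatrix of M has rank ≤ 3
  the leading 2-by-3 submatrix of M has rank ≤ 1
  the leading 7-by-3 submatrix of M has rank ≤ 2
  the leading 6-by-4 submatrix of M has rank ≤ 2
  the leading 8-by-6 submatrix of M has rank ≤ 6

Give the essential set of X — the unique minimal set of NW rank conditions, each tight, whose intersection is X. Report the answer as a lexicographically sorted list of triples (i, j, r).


Rank table r_w(8×8) implied by the 10 constraints:

  R[1]: 0  0  0  0  1  1  1  1
  R[2]: 1  1  1  1  2  2  2  2
  R[3]: 1  1  1  1  2  3  3  3
  R[4]: 1  1  1  1  2  3  4  4
  R[5]: 1  2  2  2  3  4  5  5
  R[6]: 1  2  2  2  3  4  5  6
  R[7]: 1  2  2  3  4  5  6  7
  R[8]: 1  2  3  4  5  6  7  8

the unique w with this rank table is (5, 1, 6, 7, 2, 8, 4, 3).

4 SE-corners of the 13-cell Rothe diagram give Ess(w):

[(1, 4, 0), (4, 4, 1), (6, 4, 2), (7, 3, 2)]


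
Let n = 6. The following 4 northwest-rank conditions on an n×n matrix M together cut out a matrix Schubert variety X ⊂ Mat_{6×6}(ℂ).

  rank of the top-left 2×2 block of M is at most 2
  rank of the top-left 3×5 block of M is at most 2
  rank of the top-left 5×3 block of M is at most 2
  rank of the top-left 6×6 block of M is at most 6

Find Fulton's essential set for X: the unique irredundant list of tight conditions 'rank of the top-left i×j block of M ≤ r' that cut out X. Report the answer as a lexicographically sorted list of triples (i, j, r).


Computing R[i][j] = min implied NW-rank bound (n=6, 4 conditions):

  1 1 1 1 1 1
  1 2 2 2 2 2
  1 2 2 2 2 3
  1 2 2 3 3 4
  1 2 2 3 4 5
  1 2 3 4 5 6

the unique w with this rank table is (1, 2, 6, 4, 5, 3).

Rothe diagram D(w) (5 cells), 2 SE-corners (essential conditions):

[(3, 5, 2), (5, 3, 2)]


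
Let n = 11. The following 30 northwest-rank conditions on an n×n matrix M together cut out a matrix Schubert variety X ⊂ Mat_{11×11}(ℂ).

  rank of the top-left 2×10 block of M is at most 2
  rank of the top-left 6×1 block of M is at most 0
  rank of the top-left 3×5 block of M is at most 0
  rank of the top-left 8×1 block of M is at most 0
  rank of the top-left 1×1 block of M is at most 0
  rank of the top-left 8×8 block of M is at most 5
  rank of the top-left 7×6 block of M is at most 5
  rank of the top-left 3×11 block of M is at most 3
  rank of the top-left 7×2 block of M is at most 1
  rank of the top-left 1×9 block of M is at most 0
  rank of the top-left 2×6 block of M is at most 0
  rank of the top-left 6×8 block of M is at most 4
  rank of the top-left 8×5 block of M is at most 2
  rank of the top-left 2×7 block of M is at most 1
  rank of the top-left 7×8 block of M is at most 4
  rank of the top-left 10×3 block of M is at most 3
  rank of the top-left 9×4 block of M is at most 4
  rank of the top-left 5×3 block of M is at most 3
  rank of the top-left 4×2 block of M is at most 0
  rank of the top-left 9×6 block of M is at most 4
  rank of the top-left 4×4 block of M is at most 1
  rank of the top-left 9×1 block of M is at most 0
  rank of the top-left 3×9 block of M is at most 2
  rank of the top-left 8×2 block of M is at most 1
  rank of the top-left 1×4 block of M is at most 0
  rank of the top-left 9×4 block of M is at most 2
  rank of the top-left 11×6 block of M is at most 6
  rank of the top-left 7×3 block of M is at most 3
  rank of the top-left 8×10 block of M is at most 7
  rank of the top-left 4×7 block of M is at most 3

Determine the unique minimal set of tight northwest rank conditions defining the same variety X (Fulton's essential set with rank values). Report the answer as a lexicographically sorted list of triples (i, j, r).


Propagating the 30 rank bounds to every northwest block:

  row 1: 0  0  0  0  0  0  0  0  0  1  1
  row 2: 0  0  0  0  0  0  1  1  1  2  2
  row 3: 0  0  0  0  0  1  2  2  2  3  3
  row 4: 0  0  1  1  1  2  3  3  3  4  4
  row 5: 0  1  2  2  2  3  4  4  4  5  5
  row 6: 0  1  2  2  2  3  4  4  5  6  6
  row 7: 0  1  2  2  2  3  4  4  5  6  7
  row 8: 0  1  2  2  2  3  4  5  6  7  8
  row 9: 0  1  2  2  3  4  5  6  7  8  9
  row 10: 1  2  3  3  4  5  6  7  8  9  10
  row 11: 1  2  3  4  5  6  7  8  9  10  11

the unique w with this rank table is (10, 7, 6, 3, 2, 9, 11, 8, 5, 1, 4).

Fulton essential set (8 of the 36 Rothe cells):

[(1, 9, 0), (2, 6, 0), (3, 5, 0), (4, 2, 0), (7, 8, 4), (8, 5, 2), (9, 1, 0), (9, 4, 2)]


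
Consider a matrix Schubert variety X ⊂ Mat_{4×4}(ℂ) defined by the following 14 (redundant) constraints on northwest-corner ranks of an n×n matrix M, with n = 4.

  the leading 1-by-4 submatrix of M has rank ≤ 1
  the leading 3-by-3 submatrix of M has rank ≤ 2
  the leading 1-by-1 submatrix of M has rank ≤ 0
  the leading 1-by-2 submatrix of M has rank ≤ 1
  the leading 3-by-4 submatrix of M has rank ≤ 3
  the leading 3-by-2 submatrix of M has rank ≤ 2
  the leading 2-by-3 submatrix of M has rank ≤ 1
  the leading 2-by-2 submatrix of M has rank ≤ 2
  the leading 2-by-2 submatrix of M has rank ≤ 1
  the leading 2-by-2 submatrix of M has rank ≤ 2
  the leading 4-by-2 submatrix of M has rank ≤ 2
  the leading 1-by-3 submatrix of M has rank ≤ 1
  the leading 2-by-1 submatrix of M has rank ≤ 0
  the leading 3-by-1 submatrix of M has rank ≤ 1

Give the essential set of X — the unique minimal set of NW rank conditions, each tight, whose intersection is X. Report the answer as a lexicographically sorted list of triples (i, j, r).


The tightest implied rank at each (i,j), from the 14 conditions:

  row 1: 0, 1, 1, 1
  row 2: 0, 1, 1, 2
  row 3: 1, 2, 2, 3
  row 4: 1, 2, 3, 4

second differences of R give the permutation w = (2, 4, 1, 3).

Fulton essential set (2 of the 3 Rothe cells):

[(2, 1, 0), (2, 3, 1)]


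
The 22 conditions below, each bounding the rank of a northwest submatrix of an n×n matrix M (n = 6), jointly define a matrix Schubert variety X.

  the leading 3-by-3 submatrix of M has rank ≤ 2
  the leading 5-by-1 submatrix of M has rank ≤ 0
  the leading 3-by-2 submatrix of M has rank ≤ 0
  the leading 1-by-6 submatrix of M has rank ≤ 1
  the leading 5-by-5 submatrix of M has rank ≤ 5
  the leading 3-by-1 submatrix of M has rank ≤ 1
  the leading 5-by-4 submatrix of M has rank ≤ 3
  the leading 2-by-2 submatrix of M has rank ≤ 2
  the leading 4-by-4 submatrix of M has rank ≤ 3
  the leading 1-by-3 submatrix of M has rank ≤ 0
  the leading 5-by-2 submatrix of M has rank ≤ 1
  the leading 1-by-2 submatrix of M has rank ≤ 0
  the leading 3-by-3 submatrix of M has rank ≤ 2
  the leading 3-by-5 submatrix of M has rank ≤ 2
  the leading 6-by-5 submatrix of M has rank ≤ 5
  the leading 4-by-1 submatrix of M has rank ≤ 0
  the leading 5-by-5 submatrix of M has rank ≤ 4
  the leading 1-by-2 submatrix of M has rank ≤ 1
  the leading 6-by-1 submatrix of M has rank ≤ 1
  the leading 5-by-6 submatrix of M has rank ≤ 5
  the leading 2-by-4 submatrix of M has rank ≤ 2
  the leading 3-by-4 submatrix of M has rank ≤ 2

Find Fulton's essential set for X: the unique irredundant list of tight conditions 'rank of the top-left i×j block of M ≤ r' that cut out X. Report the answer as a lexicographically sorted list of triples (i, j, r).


Rank table r_w(6×6) implied by the 22 constraints:

  R[1]: 0, 0, 0, 1, 1, 1
  R[2]: 0, 0, 1, 2, 2, 2
  R[3]: 0, 0, 1, 2, 2, 3
  R[4]: 0, 1, 2, 3, 3, 4
  R[5]: 0, 1, 2, 3, 4, 5
  R[6]: 1, 2, 3, 4, 5, 6

so w = (4, 3, 6, 2, 5, 1).

D(w) has 10 cells with 4 SE-corners; essential set:

[(1, 3, 0), (3, 2, 0), (3, 5, 2), (5, 1, 0)]


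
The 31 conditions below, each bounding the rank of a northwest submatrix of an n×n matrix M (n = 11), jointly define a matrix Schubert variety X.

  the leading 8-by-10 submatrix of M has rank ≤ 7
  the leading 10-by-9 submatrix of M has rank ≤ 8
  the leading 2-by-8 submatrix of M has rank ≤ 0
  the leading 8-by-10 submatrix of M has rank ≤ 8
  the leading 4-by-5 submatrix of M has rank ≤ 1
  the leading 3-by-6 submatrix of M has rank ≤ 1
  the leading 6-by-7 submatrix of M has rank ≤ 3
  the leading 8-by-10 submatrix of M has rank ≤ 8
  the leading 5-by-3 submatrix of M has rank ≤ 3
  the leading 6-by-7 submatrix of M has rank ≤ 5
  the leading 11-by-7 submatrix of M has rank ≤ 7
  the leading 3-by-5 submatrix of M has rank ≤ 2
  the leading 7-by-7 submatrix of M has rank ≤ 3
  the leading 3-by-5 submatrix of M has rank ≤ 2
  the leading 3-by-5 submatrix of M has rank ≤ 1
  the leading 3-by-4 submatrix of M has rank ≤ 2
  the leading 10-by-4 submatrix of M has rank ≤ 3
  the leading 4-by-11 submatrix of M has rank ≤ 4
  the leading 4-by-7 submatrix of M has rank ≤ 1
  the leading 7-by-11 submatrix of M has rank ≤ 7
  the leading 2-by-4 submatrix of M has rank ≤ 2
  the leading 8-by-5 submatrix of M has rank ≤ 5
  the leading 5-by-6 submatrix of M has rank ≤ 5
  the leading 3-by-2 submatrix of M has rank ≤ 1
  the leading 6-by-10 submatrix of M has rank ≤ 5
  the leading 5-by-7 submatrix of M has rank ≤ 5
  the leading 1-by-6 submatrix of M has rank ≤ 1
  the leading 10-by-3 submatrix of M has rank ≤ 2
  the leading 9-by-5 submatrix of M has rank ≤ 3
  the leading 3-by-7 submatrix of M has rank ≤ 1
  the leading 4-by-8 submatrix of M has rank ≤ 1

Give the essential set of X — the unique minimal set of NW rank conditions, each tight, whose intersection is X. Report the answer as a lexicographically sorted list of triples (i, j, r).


Propagating the 31 rank bounds to every northwest block:

  R[1]: 0 | 0 | 0 | 0 | 0 | 0 | 0 | 0 | 1 | 1 | 1
  R[2]: 0 | 0 | 0 | 0 | 0 | 0 | 0 | 0 | 1 | 2 | 2
  R[3]: 1 | 1 | 1 | 1 | 1 | 1 | 1 | 1 | 2 | 3 | 3
  R[4]: 1 | 1 | 1 | 1 | 1 | 1 | 1 | 1 | 2 | 3 | 4
  R[5]: 1 | 2 | 2 | 2 | 2 | 2 | 2 | 2 | 3 | 4 | 5
  R[6]: 1 | 2 | 2 | 3 | 3 | 3 | 3 | 3 | 4 | 5 | 6
  R[7]: 1 | 2 | 2 | 3 | 3 | 3 | 3 | 4 | 5 | 6 | 7
  R[8]: 1 | 2 | 2 | 3 | 3 | 4 | 4 | 5 | 6 | 7 | 8
  R[9]: 1 | 2 | 2 | 3 | 3 | 4 | 5 | 6 | 7 | 8 | 9
  R[10]: 1 | 2 | 2 | 3 | 4 | 5 | 6 | 7 | 8 | 9 | 10
  R[11]: 1 | 2 | 3 | 4 | 5 | 6 | 7 | 8 | 9 | 10 | 11

hence w(1..11) = (9, 10, 1, 11, 2, 4, 8, 6, 7, 5, 3).

Rothe diagram D(w) (33 cells), 5 SE-corners (essential conditions):

[(2, 8, 0), (4, 8, 1), (7, 7, 3), (9, 5, 3), (10, 3, 2)]


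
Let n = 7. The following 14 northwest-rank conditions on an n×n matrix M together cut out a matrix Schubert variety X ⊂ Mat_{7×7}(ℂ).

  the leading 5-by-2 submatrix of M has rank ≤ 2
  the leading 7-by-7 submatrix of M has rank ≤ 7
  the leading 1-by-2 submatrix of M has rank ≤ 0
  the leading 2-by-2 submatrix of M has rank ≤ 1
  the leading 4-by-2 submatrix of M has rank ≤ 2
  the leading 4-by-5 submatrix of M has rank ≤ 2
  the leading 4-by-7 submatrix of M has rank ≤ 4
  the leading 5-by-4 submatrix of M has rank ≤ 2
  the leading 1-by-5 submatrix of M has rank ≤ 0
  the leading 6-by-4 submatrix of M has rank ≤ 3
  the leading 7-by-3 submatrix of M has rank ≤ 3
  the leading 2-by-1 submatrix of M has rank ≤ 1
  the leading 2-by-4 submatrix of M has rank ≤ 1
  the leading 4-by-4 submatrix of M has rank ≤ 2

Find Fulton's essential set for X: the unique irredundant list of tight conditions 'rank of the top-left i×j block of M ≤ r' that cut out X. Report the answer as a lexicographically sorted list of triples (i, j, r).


Recovering R(i,j) via the rank-extension bound from the 14 conditions:

  0, 0, 0, 0, 0, 1, 1
  1, 1, 1, 1, 1, 2, 2
  1, 2, 2, 2, 2, 3, 3
  1, 2, 2, 2, 2, 3, 4
  1, 2, 2, 2, 3, 4, 5
  1, 2, 3, 3, 4, 5, 6
  1, 2, 3, 4, 5, 6, 7

hence w(1..7) = (6, 1, 2, 7, 5, 3, 4).

ℓ(w)=10; the 3 essential cells (i,j,r):

[(1, 5, 0), (4, 5, 2), (5, 4, 2)]


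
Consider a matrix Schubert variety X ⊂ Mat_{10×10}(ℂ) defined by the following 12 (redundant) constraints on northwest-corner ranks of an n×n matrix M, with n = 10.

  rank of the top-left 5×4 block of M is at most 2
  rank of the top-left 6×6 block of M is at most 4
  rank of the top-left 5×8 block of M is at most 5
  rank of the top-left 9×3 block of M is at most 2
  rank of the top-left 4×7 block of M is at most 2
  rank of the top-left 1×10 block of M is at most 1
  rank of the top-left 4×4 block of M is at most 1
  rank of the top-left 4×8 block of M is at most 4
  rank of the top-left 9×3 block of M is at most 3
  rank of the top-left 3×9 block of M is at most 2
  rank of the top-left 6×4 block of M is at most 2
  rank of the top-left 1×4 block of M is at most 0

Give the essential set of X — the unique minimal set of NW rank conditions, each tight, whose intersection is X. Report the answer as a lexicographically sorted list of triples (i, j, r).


Rank table r_w(10×10) implied by the 12 constraints:

  row 1: 0 0 0 0 1 1 1 1 1 1
  row 2: 1 1 1 1 2 2 2 2 2 2
  row 3: 1 1 1 1 2 2 2 2 2 3
  row 4: 1 1 1 1 2 2 2 3 3 4
  row 5: 1 2 2 2 3 3 3 4 4 5
  row 6: 1 2 2 2 3 4 4 5 5 6
  row 7: 1 2 2 3 4 5 5 6 6 7
  row 8: 1 2 2 3 4 5 6 7 7 8
  row 9: 1 2 2 3 4 5 6 7 8 9
  row 10: 1 2 3 4 5 6 7 8 9 10

second differences of R give the permutation w = (5, 1, 10, 8, 2, 6, 4, 7, 9, 3).

|D(w)|=21, |Ess(w)|=6:

[(1, 4, 0), (3, 9, 2), (4, 4, 1), (4, 7, 2), (6, 4, 2), (9, 3, 2)]


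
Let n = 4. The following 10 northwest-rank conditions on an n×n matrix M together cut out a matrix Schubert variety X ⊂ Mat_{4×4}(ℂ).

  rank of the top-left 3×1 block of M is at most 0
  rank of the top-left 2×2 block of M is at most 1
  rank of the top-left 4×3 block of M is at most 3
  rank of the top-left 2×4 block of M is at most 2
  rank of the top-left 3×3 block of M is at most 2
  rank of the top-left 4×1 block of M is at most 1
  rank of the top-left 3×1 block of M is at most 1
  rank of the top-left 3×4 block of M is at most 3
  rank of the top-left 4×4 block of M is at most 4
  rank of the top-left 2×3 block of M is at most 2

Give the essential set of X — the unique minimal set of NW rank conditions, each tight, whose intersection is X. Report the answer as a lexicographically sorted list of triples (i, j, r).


Reconstructing r_w from the 10 given conditions:

  R[1]: 0 1 1 1
  R[2]: 0 1 2 2
  R[3]: 0 1 2 3
  R[4]: 1 2 3 4

second differences of R give the permutation w = (2, 3, 4, 1).

|D(w)|=3, |Ess(w)|=1:

[(3, 1, 0)]


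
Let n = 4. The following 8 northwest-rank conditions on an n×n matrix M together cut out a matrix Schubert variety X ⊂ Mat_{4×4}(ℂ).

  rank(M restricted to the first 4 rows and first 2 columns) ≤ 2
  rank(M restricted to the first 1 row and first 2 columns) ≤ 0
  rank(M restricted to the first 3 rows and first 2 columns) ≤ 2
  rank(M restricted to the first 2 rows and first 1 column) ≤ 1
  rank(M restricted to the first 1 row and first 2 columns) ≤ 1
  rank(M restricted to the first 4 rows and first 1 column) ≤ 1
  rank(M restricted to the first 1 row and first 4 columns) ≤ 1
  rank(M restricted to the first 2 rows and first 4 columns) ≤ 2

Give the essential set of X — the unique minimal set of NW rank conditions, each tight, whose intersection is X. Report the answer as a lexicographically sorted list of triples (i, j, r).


Reconstructing r_w from the 8 given conditions:

  0, 0, 1, 1
  1, 1, 2, 2
  1, 2, 3, 3
  1, 2, 3, 4

second differences of R give the permutation w = (3, 1, 2, 4).

D(w) has 2 cells with 1 SE-corner; essential set:

[(1, 2, 0)]


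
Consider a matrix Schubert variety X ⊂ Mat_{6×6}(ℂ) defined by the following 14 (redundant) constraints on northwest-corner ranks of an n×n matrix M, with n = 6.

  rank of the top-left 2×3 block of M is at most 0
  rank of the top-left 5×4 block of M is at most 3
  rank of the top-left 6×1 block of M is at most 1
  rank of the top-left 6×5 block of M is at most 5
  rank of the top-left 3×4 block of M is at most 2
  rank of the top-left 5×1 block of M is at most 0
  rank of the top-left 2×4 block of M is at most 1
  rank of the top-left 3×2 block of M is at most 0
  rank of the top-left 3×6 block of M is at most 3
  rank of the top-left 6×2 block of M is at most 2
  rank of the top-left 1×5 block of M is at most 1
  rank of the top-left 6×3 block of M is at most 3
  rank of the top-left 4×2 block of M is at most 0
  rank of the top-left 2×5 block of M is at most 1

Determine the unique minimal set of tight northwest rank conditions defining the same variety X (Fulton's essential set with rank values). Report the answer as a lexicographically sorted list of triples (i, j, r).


The tightest implied rank at each (i,j), from the 14 conditions:

  row 1: 0, 0, 0, 1, 1, 1
  row 2: 0, 0, 0, 1, 1, 2
  row 3: 0, 0, 1, 2, 2, 3
  row 4: 0, 0, 1, 2, 3, 4
  row 5: 0, 1, 2, 3, 4, 5
  row 6: 1, 2, 3, 4, 5, 6

the unique w with this rank table is (4, 6, 3, 5, 2, 1).

Fulton essential set (4 of the 12 Rothe cells):

[(2, 3, 0), (2, 5, 1), (4, 2, 0), (5, 1, 0)]


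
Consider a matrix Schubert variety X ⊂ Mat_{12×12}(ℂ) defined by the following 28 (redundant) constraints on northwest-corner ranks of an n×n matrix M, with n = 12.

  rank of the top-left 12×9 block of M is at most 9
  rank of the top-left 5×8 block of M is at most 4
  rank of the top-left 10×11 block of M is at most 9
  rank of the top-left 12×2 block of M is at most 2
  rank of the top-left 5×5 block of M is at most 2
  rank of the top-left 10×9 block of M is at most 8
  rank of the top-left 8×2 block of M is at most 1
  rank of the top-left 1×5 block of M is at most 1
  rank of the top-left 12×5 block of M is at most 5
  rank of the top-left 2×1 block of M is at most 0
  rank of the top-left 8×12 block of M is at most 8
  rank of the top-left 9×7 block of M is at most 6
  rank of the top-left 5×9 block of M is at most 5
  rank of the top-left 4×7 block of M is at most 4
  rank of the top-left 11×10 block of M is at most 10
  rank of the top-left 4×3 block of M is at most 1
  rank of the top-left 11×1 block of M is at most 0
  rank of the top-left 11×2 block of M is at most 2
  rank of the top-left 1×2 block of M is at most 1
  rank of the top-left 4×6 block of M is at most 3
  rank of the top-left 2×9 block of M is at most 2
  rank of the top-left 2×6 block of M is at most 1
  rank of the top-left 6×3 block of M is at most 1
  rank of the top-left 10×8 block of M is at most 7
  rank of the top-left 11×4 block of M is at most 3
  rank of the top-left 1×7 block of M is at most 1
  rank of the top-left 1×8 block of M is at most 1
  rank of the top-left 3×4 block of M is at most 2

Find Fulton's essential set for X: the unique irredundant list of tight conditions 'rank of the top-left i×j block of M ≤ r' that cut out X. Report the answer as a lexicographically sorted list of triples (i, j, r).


Computing R[i][j] = min implied NW-rank bound (n=12, 28 conditions):

  0 1 1 1 1 1 1 1 1 1 1 1
  0 1 1 1 1 1 2 2 2 2 2 2
  0 1 1 2 2 2 3 3 3 3 3 3
  0 1 1 2 2 3 4 4 4 4 4 4
  0 1 1 2 2 3 4 4 5 5 5 5
  0 1 1 2 3 4 5 5 6 6 6 6
  0 1 2 3 4 5 6 6 7 7 7 7
  0 1 2 3 4 5 6 7 8 8 8 8
  0 1 2 3 4 5 6 7 8 9 9 9
  0 1 2 3 4 5 6 7 8 9 9 10
  0 1 2 3 4 5 6 7 8 9 10 11
  1 2 3 4 5 6 7 8 9 10 11 12

so w = (2, 7, 4, 6, 9, 5, 3, 8, 10, 12, 11, 1).

|D(w)|=23, |Ess(w)|=6:

[(2, 6, 1), (5, 5, 2), (5, 8, 4), (6, 3, 1), (10, 11, 9), (11, 1, 0)]
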